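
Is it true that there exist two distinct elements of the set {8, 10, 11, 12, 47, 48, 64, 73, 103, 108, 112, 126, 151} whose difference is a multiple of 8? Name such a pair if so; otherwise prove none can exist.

Yes: 8 and 48.

Both 8 and 48 leave remainder 0 on division by 8; their difference 40 = 5·8 is a multiple of 8.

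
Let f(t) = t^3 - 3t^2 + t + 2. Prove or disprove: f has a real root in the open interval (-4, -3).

No.

f(-4) = -114 and f(-3) = -55, both negative, so a sign-change argument is unavailable; we show f keeps this sign on the whole interval.
Shift to the endpoint -3: with t = -3 − u (0 < u < 1), one computes f(-3 − u) = -u^3 - 12u^2 - 46u - 55.
All 4 nonzero coefficients of this polynomial in u are negative; hence for u > 0 the value is a sum of negative terms (the constant -55 among them).
So f is strictly negative on (-4, -3); no root exists in the interval.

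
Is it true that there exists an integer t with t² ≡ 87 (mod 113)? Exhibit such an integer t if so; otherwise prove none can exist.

Take t = 55. Then 55² = 3025 = 26·113 + 87, so 55² ≡ 87 (mod 113).

t = 55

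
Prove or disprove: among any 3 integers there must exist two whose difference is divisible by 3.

No, the set {3, 4, 5} is a counterexample.

Consider the 3 integers 3, 4, 5. They lie in distinct residue classes modulo 3, since 3 ≤ 3.
Any two of them differ by at most 2 < 3 and by at least 1, so no difference is a multiple of 3.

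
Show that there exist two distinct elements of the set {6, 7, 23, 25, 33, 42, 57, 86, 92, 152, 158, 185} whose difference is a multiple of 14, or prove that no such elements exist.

Two integers differ by a multiple of 14 exactly when they have the same residue mod 14. The residues are 6↦6, 7↦7, 23↦9, 25↦11, 33↦5, 42↦0, 57↦1, 86↦2, 92↦8, 152↦12, 158↦4, 185↦3.
No residue repeats among the 12 elements, so no pair has difference ≡ 0 (mod 14).

No such pair exists.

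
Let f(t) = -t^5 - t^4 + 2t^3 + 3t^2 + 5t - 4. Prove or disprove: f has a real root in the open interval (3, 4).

f has no root in that interval.

f(3) = -232 and f(4) = -1088, both negative, so a sign-change argument is unavailable; we show f keeps this sign on the whole interval.
Substitute t = 3 + u, where 0 < u < 1 on the interval. Expanding, f(3 + u) = -u^5 - 16u^4 - 100u^3 - 303u^2 - 436u - 232.
All 6 nonzero coefficients of this polynomial in u are negative; hence for u > 0 the value is a sum of negative terms (the constant -232 among them).
Therefore f(t) < 0 throughout (3, 4), and f has no zero there.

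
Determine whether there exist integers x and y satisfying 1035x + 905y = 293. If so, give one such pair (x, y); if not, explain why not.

gcd(1035, 905) = 5, so every integer of the form 1035x + 905y is a multiple of 5.
But 293 = 5·58 + 3, so 5 ∤ 293.
So the equation is unsolvable over ℤ.

No such integers exist.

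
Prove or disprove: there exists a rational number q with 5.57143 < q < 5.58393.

Multiplying by 12: 12·5.57143 = 66.85716 and 12·5.58393 = 67.00716, so the integer 67 lies strictly between them.
Hence 67/12 is a rational number with 5.57143 < 67/12 < 5.58393.

q = 67/12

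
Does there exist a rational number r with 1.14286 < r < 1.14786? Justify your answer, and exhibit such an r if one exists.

Scale by 34: the interval becomes (38.85724, 39.02724), which contains the integer 39.
Dividing back, 1.14286 < 39/34 < 1.14786, and 39/34 is rational.

r = 39/34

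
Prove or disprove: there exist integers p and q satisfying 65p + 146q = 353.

p = 111, q = -47

Since gcd(65, 146) = 1, every integer is an integer combination of 65 and 146.
Run the Euclidean algorithm on 146 and 65: 146 = 2·65 + 16, 65 = 4·16 + 1, 16 = 16·1 + 0.
Unwinding: 1 = 65 − 4·16 = 65 − 4·(146 − 2·65) = −4·146 + 9·65, i.e. 65·9 + 146·(-4) = 1.
Scaling by 353 gives the particular solution (p, q) = (3177, -1412).
The general solution is p = 3177 + 146k, q = -1412 − 65k; taking k = -21 gives the smaller pair p = 111, q = -47.
Indeed 65·111 + 146·(-47) = 7215 − 6862 = 353.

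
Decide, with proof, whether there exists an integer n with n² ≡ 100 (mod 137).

Take n = 10. Then 10² = 100, and since 0 ≤ 100 < 137 this is already reduced: 10² ≡ 100 (mod 137).

n = 10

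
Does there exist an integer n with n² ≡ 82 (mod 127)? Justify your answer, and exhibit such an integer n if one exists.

n = 92 works: 92² = 8464, and 8464 − 82 = 8382 = 66·127.

n = 92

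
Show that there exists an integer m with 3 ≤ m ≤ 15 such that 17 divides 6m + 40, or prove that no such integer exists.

No, no such integer m in that range exists.

At m = 3, 6·3 + 40 = 58 ≡ 7 (mod 17), and each step in m adds 6, giving residues 7, 13, 2, 8, 14, 3, 9, 15, 4, 10, 16, 5, 11 for m = 3, 4, …, 15.
Since 0 is absent from this list, 17 ∤ 6m + 40 for every m with 3 ≤ m ≤ 15.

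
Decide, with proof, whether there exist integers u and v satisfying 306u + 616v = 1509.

No, no such integers exist.

gcd(306, 616) = 2, so every integer of the form 306u + 616v is a multiple of 2.
But 1509 = 2·754 + 1, so 2 ∤ 1509.
So the equation is unsolvable over ℤ.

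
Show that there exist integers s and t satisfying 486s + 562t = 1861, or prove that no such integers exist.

gcd(486, 562) = 2, so every integer of the form 486s + 562t is a multiple of 2.
However 1861 leaves remainder 1 on division by 2.
So the equation is unsolvable over ℤ.

No, no such integers exist.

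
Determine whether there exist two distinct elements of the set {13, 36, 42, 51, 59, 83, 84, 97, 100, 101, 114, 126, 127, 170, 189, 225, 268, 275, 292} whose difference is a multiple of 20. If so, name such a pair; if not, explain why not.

Two integers differ by a multiple of 20 exactly when they have the same residue mod 20. The residues are 13↦13, 36↦16, 42↦2, 51↦11, 59↦19, 83↦3, 84↦4, 97↦17, 100↦0, 101↦1, 114↦14, 126↦6, 127↦7, 170↦10, 189↦9, 225↦5, 268↦8, 275↦15, 292↦12.
No residue repeats among the 19 elements, so no pair has difference ≡ 0 (mod 20).

No such pair exists.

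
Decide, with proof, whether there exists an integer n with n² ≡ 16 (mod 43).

Take n = 4. Then 4² = 16, and since 0 ≤ 16 < 43 this is already reduced: 4² ≡ 16 (mod 43).

n = 4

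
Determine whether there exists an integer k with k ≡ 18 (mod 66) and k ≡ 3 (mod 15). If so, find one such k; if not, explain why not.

k = 18

gcd(66, 15) = 3. A simultaneous solution exists iff 18 ≡ 3 (mod 3); here 18 mod 3 = 0 = 3 mod 3, so it does.
In fact k = 18 itself already satisfies 18 mod 15 = 3.
Verify: 18 = 0·66 + 18 and 18 = 1·15 + 3. ✓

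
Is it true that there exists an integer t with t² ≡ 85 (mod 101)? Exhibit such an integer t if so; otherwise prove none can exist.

t = 61

t = 61 works: 61² = 3721, and 3721 − 85 = 3636 = 36·101.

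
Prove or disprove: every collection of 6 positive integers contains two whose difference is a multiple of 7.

No, the set {16, 17, 18, 19, 20, 21} is a counterexample.

Take the 6 consecutive integers 16, 17, …, 21: their residues mod 7 are all distinct because 6 ≤ 7.
No two share a residue, so no pair has difference divisible by 7; the claim fails for this set.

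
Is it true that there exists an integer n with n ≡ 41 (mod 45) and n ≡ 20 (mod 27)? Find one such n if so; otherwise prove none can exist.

No, no such integer exists.

Reduce both congruences modulo 9, which divides 45 and 27: they say n ≡ 41 (mod 9) and n ≡ 20 (mod 9).
However 41 ≡ 5 and 20 ≡ 2 (mod 9), and 5 ≠ 2.
So no integer satisfies both congruences.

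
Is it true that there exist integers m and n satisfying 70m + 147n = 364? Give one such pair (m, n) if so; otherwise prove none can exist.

m = 1, n = 2

Since gcd(70, 147) = 7 and 364 = 7·52, Bézout's identity guarantees a solution.
Dividing through by 7 reduces the equation to 10m + 21n = 52.
Dividing repeatedly: 21 = 2·10 + 1, 10 = 10·1 + 0.
Unwinding: 1 = 21 − 2·10, i.e. 10·(-2) + 21·1 = 1.
Times 52: 10·(-104) + 21·52 = 52, so (-104, 52) solves it.
Shifting by a multiple of (21, −10) keeps it a solution: m = -104 + 5·21 = 1, n = 52 − 5·10 = 2.
Indeed 70·1 + 147·2 = 70 + 294 = 364.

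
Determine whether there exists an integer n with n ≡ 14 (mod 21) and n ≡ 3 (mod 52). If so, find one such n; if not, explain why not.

Since 21 and 52 share no common factor, CRT says the pair of congruences has a solution (unique mod 1092).
Any solution of the first congruence is n = 14 + 21t; substituting into the second, 21t ≡ 3 − 14 ≡ 41 (mod 52).
To invert 21 modulo 52: 52 = 2·21 + 10, 21 = 2·10 + 1, 10 = 10·1 + 0, and unwinding, 1 = 21 − 2·10 = 21 − 2·(52 − 2·21) = −2·52 + 5·21. Thus 21⁻¹ ≡ 5 (mod 52).
Multiplying by 5: t ≡ 5·41 = 205 ≡ 49 (mod 52).
With t = 49: n = 14 + 21·49 = 1043.
Check: 1043 mod 21 = 14, 1043 mod 52 = 3. ✓

n = 1043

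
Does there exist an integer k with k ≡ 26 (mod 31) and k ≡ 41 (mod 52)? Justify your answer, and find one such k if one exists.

Since 31 and 52 share no common factor, CRT says the pair of congruences has a solution (unique mod 1612).
Any solution of the first congruence is k = 26 + 31t; substituting into the second, 31t ≡ 41 − 26 ≡ 15 (mod 52).
Note 31·47 = 1457 ≡ 1 (mod 52) (as 1457 − 1 = 28·52), so 31⁻¹ ≡ 47.
Multiplying by 47: t ≡ 47·15 = 705 ≡ 29 (mod 52).
With t = 29: k = 26 + 31·29 = 925.
Verify: 925 = 29·31 + 26 and 925 = 17·52 + 41. ✓

k = 925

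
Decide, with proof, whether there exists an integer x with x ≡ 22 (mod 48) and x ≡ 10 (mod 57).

x = 694

Here gcd(48, 57) = 3, and both 22 and 10 leave remainder 1 mod 3, so the system is consistent.
Put x = 22 + 48t, so we need 48t ≡ 45 (mod 57), equivalently (divide by 3) 16t ≡ 15 (mod 19).
Invert 16 mod 19 by the Euclidean algorithm: 19 = 1·16 + 3, 16 = 5·3 + 1, 3 = 3·1 + 0; back-substituting, 1 = 16 − 5·3 = 16 − 5·(19 − 1·16) = −5·19 + 6·16. Hence 16·6 ≡ 1, so 16⁻¹ ≡ 6 (mod 19).
Multiplying by 6: t ≡ 6·15 = 90 ≡ 14 (mod 19).
Then x = 22 + 48·14 = 694.
Check: 694 mod 48 = 22, 694 mod 57 = 10. ✓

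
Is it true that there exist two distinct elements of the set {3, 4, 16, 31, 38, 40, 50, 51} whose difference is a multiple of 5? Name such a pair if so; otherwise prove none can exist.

Reduce each element mod 5: 3↦3, 4↦4, 16↦1, 31↦1, 38↦3, 40↦0, 50↦0, 51↦1. The residue 3 repeats (at 3 and 38), and 38 − 3 = 35 = 7·5.

Yes: 3 and 38.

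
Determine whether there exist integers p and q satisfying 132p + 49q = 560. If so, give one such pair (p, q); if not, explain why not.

p = 28, q = -64

132 and 49 are coprime, so 132p + 49q ranges over all of ℤ.
Dividing repeatedly: 132 = 2·49 + 34, 49 = 1·34 + 15, 34 = 2·15 + 4, 15 = 3·4 + 3, 4 = 1·3 + 1, 3 = 3·1 + 0.
Back-substituting, 1 = 4 − 1·3 = 4 − (15 − 3·4) = −15 + 4·4 = −15 + 4·(34 − 2·15) = 4·34 − 9·15 = 4·34 − 9·(49 − 1·34) = −9·49 + 13·34 = −9·49 + 13·(132 − 2·49) = 13·132 − 35·49; that is, 132·13 + 49·(-35) = 1.
Scaling by 560 gives the particular solution (p, q) = (7280, -19600).
Subtracting 148·49 from p and adding 148·132 to q gives the tidier solution (28, -64).
Check: 132·28 + 49·(-64) = 3696 − 3136 = 560. ✓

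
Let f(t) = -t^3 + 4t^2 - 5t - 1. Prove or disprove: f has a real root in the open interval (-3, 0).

f(-3) = 77 and f(0) = -1, which have opposite signs.
f is continuous everywhere (it is a polynomial), in particular on [-3, 0].
By the Intermediate Value Theorem, f takes the value 0 somewhere in the open interval.

Such a root exists.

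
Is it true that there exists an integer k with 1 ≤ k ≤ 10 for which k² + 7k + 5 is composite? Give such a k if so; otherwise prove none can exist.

At k = 10: 10² + 7·10 + 5 = 175 = 5·35, which is composite.

k = 10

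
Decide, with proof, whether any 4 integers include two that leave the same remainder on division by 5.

No, the set {16, 17, 18, 19} is a counterexample.

Try 4 consecutive integers, 16, 17, 18, 19. Their remainders mod 5 are 1, 2, 3, 4 — pairwise different, as any 4 ≤ 5 consecutive integers have distinct residues.
So no two of them leave the same remainder on division by 5; the claim fails for this set.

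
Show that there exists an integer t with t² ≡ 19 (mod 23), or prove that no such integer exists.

23 is prime, so by Euler's criterion 19 is a square mod 23 iff 19^((23−1)/2) = 19^11 ≡ 1 (mod 23).
Squaring successively (mod 23): 19^2 = 361 ≡ 16; 19^4 ≡ 16² = 256 ≡ 3; 19^8 ≡ 3² = 9 ≡ 9.
Since 11 = 8 + 2 + 1, 19^11 ≡ 9 · 16 · 19; multiplying out mod 23: 9·16 = 144 ≡ 6, then 6·19 = 114 ≡ 22. Thus 19^11 ≡ 22 ≡ −1 (mod 23).
The value −1 means 19 is a non-residue modulo 23, so t² ≡ 19 (mod 23) is impossible.

No such integer exists.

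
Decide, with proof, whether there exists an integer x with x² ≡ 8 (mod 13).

Squares mod 13 repeat after x = 6 (as (−x)² = x²); for x = 0..6 they are 0, 1, 4, 9, 3, 12, 10.
So the quadratic residues mod 13 are {0, 1, 3, 4, 9, 10, 12}, and 8 is not among them.
Hence no integer x has x² ≡ 8 (mod 13).

No, no such integer exists.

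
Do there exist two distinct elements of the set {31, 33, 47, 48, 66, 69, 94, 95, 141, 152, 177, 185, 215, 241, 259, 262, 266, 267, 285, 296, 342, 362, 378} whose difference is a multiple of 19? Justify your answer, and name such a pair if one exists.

Both 31 and 69 leave remainder 12 on division by 19; their difference 38 = 2·19 is a multiple of 19.

31 and 69 are such a pair.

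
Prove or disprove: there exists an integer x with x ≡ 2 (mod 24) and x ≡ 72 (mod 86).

x = 674

The moduli are not coprime: gcd(24, 86) = 2. Compatibility requires 2 ∣ (72 − 2) = 70, which holds, so solutions exist.
Put x = 2 + 24t, so we need 24t ≡ 70 (mod 86), equivalently (divide by 2) 12t ≡ 35 (mod 43).
To invert 12 modulo 43: 43 = 3·12 + 7, 12 = 1·7 + 5, 7 = 1·5 + 2, 5 = 2·2 + 1, 2 = 2·1 + 0, and unwinding, 1 = 5 − 2·2 = 5 − 2·(7 − 1·5) = −2·7 + 3·5 = −2·7 + 3·(12 − 1·7) = 3·12 − 5·7 = 3·12 − 5·(43 − 3·12) = −5·43 + 18·12. Thus 12⁻¹ ≡ 18 (mod 43).
Therefore t ≡ 18·35 = 630 ≡ 28 (mod 43).
Then x = 2 + 24·28 = 674.
Check: 674 mod 24 = 2, 674 mod 86 = 72. ✓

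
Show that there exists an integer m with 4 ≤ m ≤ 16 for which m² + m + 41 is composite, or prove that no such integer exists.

The values for m = 4, 5, …, 16 are 61, 71, 83, 97, 113, 131, 151, 173, 197, 223, 251, 281, 313, and each of these is prime.
So no value in the range makes the expression composite.

There is no such integer m in that range.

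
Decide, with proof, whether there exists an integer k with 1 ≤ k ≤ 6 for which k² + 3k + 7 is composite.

At k = 4: 4² + 3·4 + 7 = 35 = 5·7, which is composite.

k = 4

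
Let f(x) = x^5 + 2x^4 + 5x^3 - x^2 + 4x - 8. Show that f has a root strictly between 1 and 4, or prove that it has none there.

f has no root in that interval.

The endpoint values f(1) = 3 and f(4) = 1848 are both positive. Claim: f(x) > 0 for every x in (1, 4).
Shift to the endpoint 1: with x = 1 + u (0 < u < 3), one computes f(1 + u) = u^5 + 7u^4 + 23u^3 + 36u^2 + 30u + 3.
The nonzero coefficients here are all positive, so for u > 0 every term is positive (or zero), and the constant term 3 is strictly positive.
So f is strictly positive on (1, 4); no root exists in the interval.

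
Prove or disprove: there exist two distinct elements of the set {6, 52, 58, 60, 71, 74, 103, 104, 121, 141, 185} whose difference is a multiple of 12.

No such pair exists.

Two integers differ by a multiple of 12 exactly when they have the same residue mod 12. The residues are 6↦6, 52↦4, 58↦10, 60↦0, 71↦11, 74↦2, 103↦7, 104↦8, 121↦1, 141↦9, 185↦5.
All 11 residues are distinct, so no two elements differ by a multiple of 12.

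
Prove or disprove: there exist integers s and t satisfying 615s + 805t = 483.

No such integers exist.

Any value of 615s + 805t is a multiple of gcd(615, 805) = 5.
But 483 is not a multiple of 5 (it leaves remainder 3).
Hence no integers s, t satisfy the equation.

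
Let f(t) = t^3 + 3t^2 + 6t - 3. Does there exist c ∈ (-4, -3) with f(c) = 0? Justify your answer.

Evaluate at the endpoints: f(-4) = -43, f(-3) = -21 — same sign (negative).
The derivative f'(t) = 3t^2 + 6t + 6 is a quadratic with discriminant 6² − 4·3·6 = -36 < 0; it never vanishes, so it is always positive (sign of the leading coefficient).
So f is strictly increasing; between -4 and -3 its values lie between f(-4) = -43 and f(-3) = -21, all negative. Therefore f has no root in (-4, -3).

No.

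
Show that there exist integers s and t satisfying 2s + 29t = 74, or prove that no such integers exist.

2 and 29 are coprime, so 2s + 29t ranges over all of ℤ.
Euclidean algorithm: 29 = 14·2 + 1, 2 = 2·1 + 0.
Working back up the chain: 1 = 29 − 14·2. So 2·(-14) + 29·1 = 1.
Scaling by 74 gives the particular solution (s, t) = (-1036, 74).
Shifting by a multiple of (29, −2) keeps it a solution: s = -1036 + 36·29 = 8, t = 74 − 36·2 = 2.
Indeed 2·8 + 29·2 = 16 + 58 = 74.

s = 8, t = 2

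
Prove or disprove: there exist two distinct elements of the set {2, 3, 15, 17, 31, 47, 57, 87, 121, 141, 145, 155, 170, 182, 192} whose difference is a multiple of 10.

Reduce each element mod 10: 2↦2, 3↦3, 15↦5, 17↦7, 31↦1, 47↦7, 57↦7, 87↦7, 121↦1, 141↦1, 145↦5, 155↦5, 170↦0, 182↦2, 192↦2. The residue 2 repeats (at 2 and 182), and 182 − 2 = 180 = 18·10.

2 and 182 are such a pair.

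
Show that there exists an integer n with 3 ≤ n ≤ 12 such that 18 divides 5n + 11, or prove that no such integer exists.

n = 5

n = 5 works, since 5·5 + 11 = 36 = 2·18.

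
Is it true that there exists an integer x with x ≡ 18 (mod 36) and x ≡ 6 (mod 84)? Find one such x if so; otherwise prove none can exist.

Here gcd(36, 84) = 12, and both 18 and 6 leave remainder 6 mod 12, so the system is consistent.
The integers ≡ 18 (mod 36) are 18, 54, 90, …; their remainders mod 84 are 18, 54, 6, so x = 90 is the first that is ≡ 6 (mod 84).
Check: 90 mod 36 = 18, 90 mod 84 = 6. ✓

x = 90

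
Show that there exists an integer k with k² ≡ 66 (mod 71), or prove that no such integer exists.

No such integer exists.

71 is prime, so by Euler's criterion 66 is a square mod 71 iff 66^((71−1)/2) = 66^35 ≡ 1 (mod 71).
Squaring successively (mod 71): 66^2 = 4356 ≡ 25; 66^4 ≡ 25² = 625 ≡ 57; 66^8 ≡ 57² = 3249 ≡ 54; 66^16 ≡ 54² = 2916 ≡ 5; 66^32 ≡ 5² = 25 ≡ 25.
Since 35 = 32 + 2 + 1, 66^35 ≡ 25 · 25 · 66; multiplying out mod 71: 25·25 = 625 ≡ 57, then 57·66 = 3762 ≡ 70. Thus 66^35 ≡ 70 ≡ −1 (mod 71).
The value −1 means 66 is a non-residue modulo 71, so k² ≡ 66 (mod 71) is impossible.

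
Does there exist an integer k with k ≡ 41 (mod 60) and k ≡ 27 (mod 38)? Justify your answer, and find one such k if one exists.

gcd(60, 38) = 2. A simultaneous solution exists iff 41 ≡ 27 (mod 2); here 41 mod 2 = 1 = 27 mod 2, so it does.
Put k = 41 + 60t, so we need 60t ≡ 24 (mod 38), equivalently (divide by 2) 30t ≡ 12 (mod 19).
30 ≡ 11 (mod 19), so this reads 11t ≡ 12 (mod 19). Invert 11 mod 19 by the Euclidean algorithm: 19 = 1·11 + 8, 11 = 1·8 + 3, 8 = 2·3 + 2, 3 = 1·2 + 1, 2 = 2·1 + 0; back-substituting, 1 = 3 − 1·2 = 3 − (8 − 2·3) = −8 + 3·3 = −8 + 3·(11 − 1·8) = 3·11 − 4·8 = 3·11 − 4·(19 − 1·11) = −4·19 + 7·11. Hence 11·7 ≡ 1, so 11⁻¹ ≡ 7 (mod 19).
Multiplying by 7: t ≡ 7·12 = 84 ≡ 8 (mod 19).
Then k = 41 + 60·8 = 521.
Check: 521 mod 60 = 41, 521 mod 38 = 27. ✓

k = 521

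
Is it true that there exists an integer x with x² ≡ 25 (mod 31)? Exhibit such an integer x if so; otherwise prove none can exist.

Take x = 5. Then 5² = 25, and since 0 ≤ 25 < 31 this is already reduced: 5² ≡ 25 (mod 31).

x = 5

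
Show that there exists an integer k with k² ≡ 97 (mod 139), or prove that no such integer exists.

No, no such integer exists.

139 is prime, so by Euler's criterion 97 is a square mod 139 iff 97^((139−1)/2) = 97^69 ≡ 1 (mod 139).
Repeated squaring mod 139: 97^2 = 9409 ≡ 96; 97^4 ≡ 96² = 9216 ≡ 42; 97^8 ≡ 42² = 1764 ≡ 96; 97^16 ≡ 96² = 9216 ≡ 42; 97^32 ≡ 42² = 1764 ≡ 96; 97^64 ≡ 96² = 9216 ≡ 42.
Since 69 = 64 + 4 + 1, 97^69 ≡ 42 · 42 · 97; multiplying out mod 139: 42·42 = 1764 ≡ 96, then 96·97 = 9312 ≡ 138. Thus 97^69 ≡ 138 ≡ −1 (mod 139).
By Euler's criterion 97 is a quadratic non-residue mod 139: no k satisfies k² ≡ 97 (mod 139).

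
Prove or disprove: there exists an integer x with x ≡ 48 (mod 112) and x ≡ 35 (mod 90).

Reduce both congruences modulo 2, which divides 112 and 90: they say x ≡ 48 (mod 2) and x ≡ 35 (mod 2).
These are incompatible: 48 − 35 = 13 is not divisible by 2.
Hence the system has no solution.

There is no such integer.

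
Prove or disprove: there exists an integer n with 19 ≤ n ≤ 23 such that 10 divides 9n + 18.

The values of 9n + 18 for n = 19, 20, …, 23 are 189, 198, 207, 216, 225; reduced mod 10 these are 9, 8, 7, 6, 5.
Since 0 is absent from this list, 10 ∤ 9n + 18 for every n with 19 ≤ n ≤ 23.

No, no such integer n in that range exists.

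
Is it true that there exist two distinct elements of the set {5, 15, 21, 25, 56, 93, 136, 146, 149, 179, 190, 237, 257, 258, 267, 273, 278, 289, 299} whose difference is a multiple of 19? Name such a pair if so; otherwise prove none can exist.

Reduce each element modulo 19: 5↦5, 15↦15, 21↦2, 25↦6, 56↦18, 93↦17, 136↦3, 146↦13, 149↦16, 179↦8, 190↦0, 237↦9, 257↦10, 258↦11, 267↦1, 273↦7, 278↦12, 289↦4, 299↦14.
All 19 residues are distinct, so no two elements differ by a multiple of 19.

No such pair exists.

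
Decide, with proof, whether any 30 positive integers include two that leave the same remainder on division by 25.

There are exactly 25 possible remainders on division by 25.
With 30 integers and only 25 classes, the pigeonhole principle forces two of them, say a and b, into the same class.
That is, a and b leave the same remainder on division by 25, as claimed.

Yes, this is always true.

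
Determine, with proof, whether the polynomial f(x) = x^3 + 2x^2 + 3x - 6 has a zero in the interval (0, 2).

f(0) = -6 and f(2) = 16, which have opposite signs.
As a polynomial, f is continuous on every closed interval.
By the Intermediate Value Theorem f must vanish at some point of (0, 2).

Such a root exists.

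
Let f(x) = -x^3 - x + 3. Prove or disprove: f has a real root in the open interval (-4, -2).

No such root exists.

Evaluate at the endpoints: f(-4) = 71, f(-2) = 13 — same sign (positive).
The derivative f'(x) = -3x^2 - 1 is a quadratic with discriminant 0² − 4·(-3)·(-1) = -12 < 0; it never vanishes, so it is always negative (sign of the leading coefficient).
Hence f is strictly decreasing on ℝ, and in particular on [-4, -2]. A strictly monotone function with same-sign endpoint values stays positive on the whole interval, so f has no zero in (-4, -2).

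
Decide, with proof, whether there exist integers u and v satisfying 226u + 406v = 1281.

Any value of 226u + 406v is a multiple of gcd(226, 406) = 2.
But 1281 = 2·640 + 1, so 2 ∤ 1281.
So the equation is unsolvable over ℤ.

There are no such integers.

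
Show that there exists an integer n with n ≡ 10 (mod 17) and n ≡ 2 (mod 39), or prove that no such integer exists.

Since 17 and 39 share no common factor, CRT says the pair of congruences has a solution (unique mod 663).
Any solution of the first congruence is n = 10 + 17t; substituting into the second, 17t ≡ 2 − 10 ≡ 31 (mod 39).
To invert 17 modulo 39: 39 = 2·17 + 5, 17 = 3·5 + 2, 5 = 2·2 + 1, 2 = 2·1 + 0, and unwinding, 1 = 5 − 2·2 = 5 − 2·(17 − 3·5) = −2·17 + 7·5 = −2·17 + 7·(39 − 2·17) = 7·39 − 16·17. Thus 17⁻¹ ≡ -16 ≡ 23 (mod 39).
Therefore t ≡ 23·31 = 713 ≡ 11 (mod 39).
With t = 11: n = 10 + 17·11 = 197.
Check: 197 mod 17 = 10, 197 mod 39 = 2. ✓

n = 197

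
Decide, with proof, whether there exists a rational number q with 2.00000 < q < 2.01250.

Look for a denominator N such that an integer falls strictly between N·2.00000 and N·2.01250. N = 81 works: 81·2.00000 = 162.00000 < 163 < 163.01250 = 81·2.01250.
Hence 163/81 is a rational number with 2.00000 < 163/81 < 2.01250.

q = 163/81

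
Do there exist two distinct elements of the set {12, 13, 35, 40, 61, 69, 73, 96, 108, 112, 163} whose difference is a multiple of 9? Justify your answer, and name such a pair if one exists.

Reduce each element mod 9: 12↦3, 13↦4, 35↦8, 40↦4, 61↦7, 69↦6, 73↦1, 96↦6, 108↦0, 112↦4, 163↦1. The residue 4 repeats (at 13 and 40), and 40 − 13 = 27 = 3·9.

Yes: 13 and 40.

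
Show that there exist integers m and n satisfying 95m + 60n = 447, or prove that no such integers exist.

Any value of 95m + 60n is a multiple of gcd(95, 60) = 5.
However 447 leaves remainder 2 on division by 5.
So the equation is unsolvable over ℤ.

No, no such integers exist.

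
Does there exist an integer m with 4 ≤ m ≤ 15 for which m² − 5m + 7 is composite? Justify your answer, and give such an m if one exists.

m = 10

At m = 10: 10² − 5·10 + 7 = 57 = 3·19, which is composite.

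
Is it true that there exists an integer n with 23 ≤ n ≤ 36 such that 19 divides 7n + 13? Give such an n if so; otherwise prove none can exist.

Scanning upward from n = 23 gives 174, 181, 188, 195, 202, none divisible by 19. At n = 28 we get 7·28 + 13 = 209, and 209 = 19·11.

n = 28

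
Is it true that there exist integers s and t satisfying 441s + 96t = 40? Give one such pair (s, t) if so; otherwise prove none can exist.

Any value of 441s + 96t is a multiple of gcd(441, 96) = 3.
However 40 leaves remainder 1 on division by 3.
Therefore 441s + 96t = 40 has no solution in integers.

There are no such integers.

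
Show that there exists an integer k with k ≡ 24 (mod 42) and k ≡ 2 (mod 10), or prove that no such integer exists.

k = 192

gcd(42, 10) = 2. A simultaneous solution exists iff 24 ≡ 2 (mod 2); here 24 mod 2 = 0 = 2 mod 2, so it does.
List candidates k ≡ 24 (mod 42): 24, 66, 108, 150, 192. Modulo 10 these are 4, 6, 8, 0, 2; 192 gives 2 as required.
Verify: 192 = 4·42 + 24 and 192 = 19·10 + 2. ✓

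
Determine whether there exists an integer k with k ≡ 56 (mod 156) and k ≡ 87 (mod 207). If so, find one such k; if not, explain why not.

gcd(156, 207) = 3. If k ≡ 56 (mod 156) and k ≡ 87 (mod 207), then k ≡ 56 (mod 3) and k ≡ 87 (mod 3).
But 56 mod 3 = 2 while 87 mod 3 = 0, a contradiction.
Therefore no such k exists.

No, no such integer exists.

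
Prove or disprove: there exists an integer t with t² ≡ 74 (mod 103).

No such integer exists.

103 is prime, so by Euler's criterion 74 is a square mod 103 iff 74^((103−1)/2) = 74^51 ≡ 1 (mod 103).
Squaring successively (mod 103): 74^2 = 5476 ≡ 17; 74^4 ≡ 17² = 289 ≡ 83; 74^8 ≡ 83² = 6889 ≡ 91; 74^16 ≡ 91² = 8281 ≡ 41; 74^32 ≡ 41² = 1681 ≡ 33.
Since 51 = 32 + 16 + 2 + 1, 74^51 ≡ 33 · 41 · 17 · 74; multiplying out mod 103: 33·41 = 1353 ≡ 14, then 14·17 = 238 ≡ 32, then 32·74 = 2368 ≡ 102. Thus 74^51 ≡ 102 ≡ −1 (mod 103).
The value −1 means 74 is a non-residue modulo 103, so t² ≡ 74 (mod 103) is impossible.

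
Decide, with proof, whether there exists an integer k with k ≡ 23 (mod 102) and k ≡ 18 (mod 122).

gcd(102, 122) = 2. If k ≡ 23 (mod 102) and k ≡ 18 (mod 122), then k ≡ 23 (mod 2) and k ≡ 18 (mod 2).
These are incompatible: 23 − 18 = 5 is not divisible by 2.
Hence the system has no solution.

There is no such integer.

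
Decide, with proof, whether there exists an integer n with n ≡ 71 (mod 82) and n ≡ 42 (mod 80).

No such integer exists.

gcd(82, 80) = 2. If n ≡ 71 (mod 82) and n ≡ 42 (mod 80), then n ≡ 71 (mod 2) and n ≡ 42 (mod 2).
These are incompatible: 71 − 42 = 29 is not divisible by 2.
Therefore no such n exists.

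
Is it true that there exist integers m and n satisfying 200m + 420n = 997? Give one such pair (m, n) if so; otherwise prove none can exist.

gcd(200, 420) = 20, so every integer of the form 200m + 420n is a multiple of 20.
But 997 = 20·49 + 17, so 20 ∤ 997.
Therefore 200m + 420n = 997 has no solution in integers.

No, no such integers exist.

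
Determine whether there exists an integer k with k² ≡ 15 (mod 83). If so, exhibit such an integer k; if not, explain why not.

Apply Euler's criterion with the prime 83: 15 is a quadratic residue iff 15^41 ≡ 1 (mod 83), and a non-residue iff it is ≡ −1.
Repeated squaring mod 83: 15^2 = 225 ≡ 59; 15^4 ≡ 59² = 3481 ≡ 78; 15^8 ≡ 78² = 6084 ≡ 25; 15^16 ≡ 25² = 625 ≡ 44; 15^32 ≡ 44² = 1936 ≡ 27.
Since 41 = 32 + 8 + 1, 15^41 ≡ 27 · 25 · 15; multiplying out mod 83: 27·25 = 675 ≡ 11, then 11·15 = 165 ≡ 82. Thus 15^41 ≡ 82 ≡ −1 (mod 83).
By Euler's criterion 15 is a quadratic non-residue mod 83: no k satisfies k² ≡ 15 (mod 83).

There is no such integer.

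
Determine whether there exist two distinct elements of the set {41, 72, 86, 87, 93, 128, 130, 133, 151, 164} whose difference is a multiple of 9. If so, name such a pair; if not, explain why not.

The pair (41, 86) works.

Both 41 and 86 leave remainder 5 on division by 9; their difference 45 = 5·9 is a multiple of 9.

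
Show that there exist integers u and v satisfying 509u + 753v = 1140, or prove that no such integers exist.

509 and 753 are coprime, so 509u + 753v ranges over all of ℤ.
Euclidean algorithm: 753 = 1·509 + 244, 509 = 2·244 + 21, 244 = 11·21 + 13, 21 = 1·13 + 8, 13 = 1·8 + 5, 8 = 1·5 + 3, 5 = 1·3 + 2, 3 = 1·2 + 1, 2 = 2·1 + 0.
Working back up the chain: 1 = 3 − 1·2 = 3 − (5 − 1·3) = −5 + 2·3 = −5 + 2·(8 − 1·5) = 2·8 − 3·5 = 2·8 − 3·(13 − 1·8) = −3·13 + 5·8 = −3·13 + 5·(21 − 1·13) = 5·21 − 8·13 = 5·21 − 8·(244 − 11·21) = −8·244 + 93·21 = −8·244 + 93·(509 − 2·244) = 93·509 − 194·244 = 93·509 − 194·(753 − 1·509) = −194·753 + 287·509. So 509·287 + 753·(-194) = 1.
Times 1140: 509·327180 + 753·(-221160) = 1140, so (327180, -221160) solves it.
The general solution is u = 327180 + 753k, v = -221160 − 509k; taking k = -434 gives the smaller pair u = 378, v = -254.
Indeed 509·378 + 753·(-254) = 192402 − 191262 = 1140.

u = 378, v = -254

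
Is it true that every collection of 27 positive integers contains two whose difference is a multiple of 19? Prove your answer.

Yes.

Partition the integers by their residue mod 19; there are 19 classes.
With 27 integers and only 19 classes, the pigeonhole principle forces two of them, say a and b, into the same class.
Then a ≡ b (mod 19), i.e. 19 ∣ (a − b).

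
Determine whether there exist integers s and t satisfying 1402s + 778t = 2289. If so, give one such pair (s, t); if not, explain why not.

No, no such integers exist.

Both 1402 and 778 are divisible by gcd(1402, 778) = 2, hence so is any combination 1402s + 778t.
However 2289 leaves remainder 1 on division by 2.
Therefore 1402s + 778t = 2289 has no solution in integers.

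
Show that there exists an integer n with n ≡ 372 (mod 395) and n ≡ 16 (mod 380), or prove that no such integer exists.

Both moduli are multiples of 5 = gcd(395, 380), so any solution would satisfy n ≡ 372 and n ≡ 16 modulo 5 simultaneously.
These are incompatible: 372 − 16 = 356 is not divisible by 5.
So no integer satisfies both congruences.

No, no such integer exists.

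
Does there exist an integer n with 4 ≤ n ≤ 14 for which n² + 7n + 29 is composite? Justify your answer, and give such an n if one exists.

n = 14

At n = 14: 14² + 7·14 + 29 = 323 = 17·19, which is composite.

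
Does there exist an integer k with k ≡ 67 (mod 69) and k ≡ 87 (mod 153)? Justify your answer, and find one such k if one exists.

No such integer exists.

Both moduli are multiples of 3 = gcd(69, 153), so any solution would satisfy k ≡ 67 and k ≡ 87 modulo 3 simultaneously.
However 67 ≡ 1 and 87 ≡ 0 (mod 3), and 1 ≠ 0.
So no integer satisfies both congruences.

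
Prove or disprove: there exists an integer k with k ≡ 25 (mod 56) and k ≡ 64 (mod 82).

Both moduli are multiples of 2 = gcd(56, 82), so any solution would satisfy k ≡ 25 and k ≡ 64 modulo 2 simultaneously.
However 25 ≡ 1 and 64 ≡ 0 (mod 2), and 1 ≠ 0.
Hence the system has no solution.

No such integer exists.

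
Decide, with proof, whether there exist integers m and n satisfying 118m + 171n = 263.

Since gcd(118, 171) = 1, every integer is an integer combination of 118 and 171.
Run the Euclidean algorithm on 171 and 118: 171 = 1·118 + 53, 118 = 2·53 + 12, 53 = 4·12 + 5, 12 = 2·5 + 2, 5 = 2·2 + 1, 2 = 2·1 + 0.
Unwinding: 1 = 5 − 2·2 = 5 − 2·(12 − 2·5) = −2·12 + 5·5 = −2·12 + 5·(53 − 4·12) = 5·53 − 22·12 = 5·53 − 22·(118 − 2·53) = −22·118 + 49·53 = −22·118 + 49·(171 − 1·118) = 49·171 − 71·118, i.e. 118·(-71) + 171·49 = 1.
Times 263: 118·(-18673) + 171·12887 = 263, so (-18673, 12887) solves it.
Adding 110·171 to m and subtracting 110·118 from n gives the tidier solution (137, -93).
Indeed 118·137 + 171·(-93) = 16166 − 15903 = 263.

m = 137, n = -93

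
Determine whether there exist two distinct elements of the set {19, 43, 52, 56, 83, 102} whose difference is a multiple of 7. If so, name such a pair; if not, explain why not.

No, no such pair exists.

Reduce each element modulo 7: 19↦5, 43↦1, 52↦3, 56↦0, 83↦6, 102↦4.
These 6 residues are pairwise different, hence no difference of two elements is divisible by 7.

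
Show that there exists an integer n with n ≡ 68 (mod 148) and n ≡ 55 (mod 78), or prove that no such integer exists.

There is no such integer.

Reduce both congruences modulo 2, which divides 148 and 78: they say n ≡ 68 (mod 2) and n ≡ 55 (mod 2).
But 68 mod 2 = 0 while 55 mod 2 = 1, a contradiction.
Therefore no such n exists.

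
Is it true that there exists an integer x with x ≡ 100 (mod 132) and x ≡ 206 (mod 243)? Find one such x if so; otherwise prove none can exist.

Reduce both congruences modulo 3, which divides 132 and 243: they say x ≡ 100 (mod 3) and x ≡ 206 (mod 3).
However 100 ≡ 1 and 206 ≡ 2 (mod 3), and 1 ≠ 2.
So no integer satisfies both congruences.

No such integer exists.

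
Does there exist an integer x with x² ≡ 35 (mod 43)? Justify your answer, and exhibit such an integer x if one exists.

x = 11 works: 11² = 121, and 121 − 35 = 86 = 2·43.

x = 11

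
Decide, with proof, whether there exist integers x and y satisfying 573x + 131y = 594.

Since gcd(573, 131) = 1, every integer is an integer combination of 573 and 131.
Run the Euclidean algorithm on 573 and 131: 573 = 4·131 + 49, 131 = 2·49 + 33, 49 = 1·33 + 16, 33 = 2·16 + 1, 16 = 16·1 + 0.
Back-substituting, 1 = 33 − 2·16 = 33 − 2·(49 − 1·33) = −2·49 + 3·33 = −2·49 + 3·(131 − 2·49) = 3·131 − 8·49 = 3·131 − 8·(573 − 4·131) = −8·573 + 35·131; that is, 573·(-8) + 131·35 = 1.
Times 594: 573·(-4752) + 131·20790 = 594, so (-4752, 20790) solves it.
The general solution is x = -4752 + 131k, y = 20790 − 573k; taking k = 37 gives the smaller pair x = 95, y = -411.
Check: 573·95 + 131·(-411) = 54435 − 53841 = 594. ✓

x = 95, y = -411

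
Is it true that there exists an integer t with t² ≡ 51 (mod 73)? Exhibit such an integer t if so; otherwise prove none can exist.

No, no such integer exists.

73 is prime, so by Euler's criterion 51 is a square mod 73 iff 51^((73−1)/2) = 51^36 ≡ 1 (mod 73).
Repeated squaring mod 73: 51^2 = 2601 ≡ 46; 51^4 ≡ 46² = 2116 ≡ 72; 51^8 ≡ 72² = 5184 ≡ 1; 51^16 ≡ 1² = 1 ≡ 1; 51^32 ≡ 1² = 1 ≡ 1.
Since 36 = 32 + 4, 51^36 ≡ 1 · 72; multiplying out mod 73: 1·72 = 72 ≡ 72. Thus 51^36 ≡ 72 ≡ −1 (mod 73).
By Euler's criterion 51 is a quadratic non-residue mod 73: no t satisfies t² ≡ 51 (mod 73).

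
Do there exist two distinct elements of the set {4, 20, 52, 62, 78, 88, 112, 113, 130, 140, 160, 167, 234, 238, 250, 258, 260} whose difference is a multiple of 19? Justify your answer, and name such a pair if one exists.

No such pair exists.

Two integers differ by a multiple of 19 exactly when they have the same residue mod 19. The residues are 4↦4, 20↦1, 52↦14, 62↦5, 78↦2, 88↦12, 112↦17, 113↦18, 130↦16, 140↦7, 160↦8, 167↦15, 234↦6, 238↦10, 250↦3, 258↦11, 260↦13.
All 17 residues are distinct, so no two elements differ by a multiple of 19.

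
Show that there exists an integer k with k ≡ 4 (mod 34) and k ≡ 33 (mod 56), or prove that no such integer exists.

gcd(34, 56) = 2. If k ≡ 4 (mod 34) and k ≡ 33 (mod 56), then k ≡ 4 (mod 2) and k ≡ 33 (mod 2).
But 4 mod 2 = 0 while 33 mod 2 = 1, a contradiction.
So no integer satisfies both congruences.

No such integer exists.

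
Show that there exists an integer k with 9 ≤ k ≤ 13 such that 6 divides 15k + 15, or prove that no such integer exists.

k = 9

Try k = 9: 15·9 + 15 = 150 = 25·6, which is divisible by 6.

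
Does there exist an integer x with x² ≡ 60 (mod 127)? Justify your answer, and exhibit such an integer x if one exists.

x = 106

Take x = 106. Then 106² = 11236 = 88·127 + 60, so 106² ≡ 60 (mod 127).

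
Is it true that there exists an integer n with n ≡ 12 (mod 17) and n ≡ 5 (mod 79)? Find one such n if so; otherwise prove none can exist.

n = 1032

gcd(17, 79) = 1, so the Chinese Remainder Theorem guarantees exactly one residue class mod 1343 satisfying both.
Write n = 12 + 17t and require 12 + 17t ≡ 5 (mod 79), i.e. 17t ≡ 72 (mod 79).
Since 17·14 = 238 = 3·79 + 1, the inverse of 17 mod 79 is 14.
Multiplying by 14: t ≡ 14·72 = 1008 ≡ 60 (mod 79).
With t = 60: n = 12 + 17·60 = 1032.
Check: 1032 mod 17 = 12, 1032 mod 79 = 5. ✓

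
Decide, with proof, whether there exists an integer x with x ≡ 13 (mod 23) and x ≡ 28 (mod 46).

There is no such integer.

gcd(23, 46) = 23. If x ≡ 13 (mod 23) and x ≡ 28 (mod 46), then x ≡ 13 (mod 23) and x ≡ 28 (mod 23).
But 13 mod 23 = 13 while 28 mod 23 = 5, a contradiction.
Therefore no such x exists.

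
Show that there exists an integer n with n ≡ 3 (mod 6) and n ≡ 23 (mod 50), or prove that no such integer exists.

n = 123

Here gcd(6, 50) = 2, and both 3 and 23 leave remainder 1 mod 2, so the system is consistent.
Put n = 3 + 6t, so we need 6t ≡ 20 (mod 50), equivalently (divide by 2) 3t ≡ 10 (mod 25).
To invert 3 modulo 25: 25 = 8·3 + 1, 3 = 3·1 + 0, and unwinding, 1 = 25 − 8·3. Thus 3⁻¹ ≡ -8 ≡ 17 (mod 25).
Multiplying by 17: t ≡ 17·10 = 170 ≡ 20 (mod 25).
Then n = 3 + 6·20 = 123.
Check: 123 mod 6 = 3, 123 mod 50 = 23. ✓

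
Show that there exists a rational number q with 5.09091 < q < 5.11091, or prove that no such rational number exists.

Multiplying by 10: 10·5.09091 = 50.90910 and 10·5.11091 = 51.10910, so the integer 51 lies strictly between them.
Dividing back, 5.09091 < 51/10 < 5.11091, and 51/10 is rational.

q = 51/10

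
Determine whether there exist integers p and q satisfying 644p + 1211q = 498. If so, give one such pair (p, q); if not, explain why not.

Both 644 and 1211 are divisible by gcd(644, 1211) = 7, hence so is any combination 644p + 1211q.
But 498 = 7·71 + 1, so 7 ∤ 498.
So the equation is unsolvable over ℤ.

There are no such integers.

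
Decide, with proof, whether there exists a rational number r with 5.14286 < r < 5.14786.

Look for a denominator N such that an integer falls strictly between N·5.14286 and N·5.14786. N = 34 works: 34·5.14286 = 174.85724 < 175 < 175.02724 = 34·5.14786.
Dividing back, 5.14286 < 175/34 < 5.14786, and 175/34 is rational.

r = 175/34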